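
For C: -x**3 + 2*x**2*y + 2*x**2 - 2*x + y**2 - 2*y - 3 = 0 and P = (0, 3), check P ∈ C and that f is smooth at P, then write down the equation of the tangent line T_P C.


Tangent line at P: -2*x + 4*y - 12 = 0.

Step 1: f(0, 3) = 0, so P lies on C.
Step 2: partial derivatives
  f_x(x, y) = -3*x**2 + 4*x*y + 4*x - 2, f_y(x, y) = 2*x**2 + 2*y - 2.
  f_x(P) = -2, f_y(P) = 4 (gradient nonzero, so P is smooth).
Step 3: tangent line at P: -2·(x − 0) + 4·(y − 3) = 0.
Expanding: -2*x + 4*y - 12 = 0.


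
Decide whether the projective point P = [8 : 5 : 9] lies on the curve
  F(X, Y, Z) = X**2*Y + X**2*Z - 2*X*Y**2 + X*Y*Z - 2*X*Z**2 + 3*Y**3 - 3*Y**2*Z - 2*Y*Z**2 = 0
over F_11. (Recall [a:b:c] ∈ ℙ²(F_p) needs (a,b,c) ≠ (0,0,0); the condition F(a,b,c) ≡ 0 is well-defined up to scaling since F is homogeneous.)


F(8,5,9) ≡ 1 (mod 11); P is NOT on the curve.

Evaluate F(8, 5, 9) term-by-term (mod 11).
  X**2*Y ↦ 1·64·5·1 = 320
  X**2*Z ↦ 1·64·1·9 = 576
  -2*X*Y**2 ↦ -2·8·25·1 = -400
  X*Y*Z ↦ 1·8·5·9 = 360
  -2*X*Z**2 ↦ -2·8·1·81 = -1296
  3*Y**3 ↦ 3·1·125·1 = 375
  -3*Y**2*Z ↦ -3·1·25·9 = -675
  -2*Y*Z**2 ↦ -2·1·5·81 = -810
Sum: F(8, 5, 9) = (320) + (576) + (-400) + (360) + (-1296) + (375) + (-675) + (-810) = -1550.
Reducing mod 11: -1550 ≡ 1 (mod 11).
Since F(a, b, c) ≡ 1 ≠ 0 (mod 11), P does NOT lie on the curve.


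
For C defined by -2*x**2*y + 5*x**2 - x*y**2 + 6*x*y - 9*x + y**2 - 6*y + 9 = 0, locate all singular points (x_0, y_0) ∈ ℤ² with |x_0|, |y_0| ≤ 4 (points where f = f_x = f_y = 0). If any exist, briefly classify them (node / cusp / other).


Singular points: {(0, 3)}; classification: node.

Compute partial derivatives:
  f_x = -4*x*y + 10*x - y**2 + 6*y - 9.
  f_y = -2*x**2 - 2*x*y + 6*x + 2*y - 6.
Scan x_0 ∈ {−4, ..., 4}. For each x_0, f_y(x_0, y) is a polynomial in y; find its integer roots y ∈ {−4, ..., 4}, then test f_x and f at those candidates.
  x = -4: f_y(-4, y) = 10*y - 62; no integer root y with |y| ≤ 4.
  x = -3: f_y(-3, y) = 8*y - 42; no integer root y with |y| ≤ 4.
  x = -2: f_y(-2, y) = 6*y - 26; no integer root y with |y| ≤ 4.
  x = -1: f_y(-1, y) = 4*y - 14; no integer root y with |y| ≤ 4.
  x = 0: f_y(0, y) = 2*y - 6; vanishes at y ∈ {3}. (0, 3): f_x = 0, f = 0 — SINGULAR.
  x = 1: f_y(1, y) = -2; no integer root y with |y| ≤ 4.
  x = 2: f_y(2, y) = -2*y - 2; vanishes at y ∈ {-1}. (2, -1): f_x = 12 ≠ 0.
  x = 3: f_y(3, y) = -4*y - 6; no integer root y with |y| ≤ 4.
  x = 4: f_y(4, y) = -6*y - 14; no integer root y with |y| ≤ 4.
Only singular point on the grid: (0, 3).
Classify: substitute x = 0 + u, y = 3 + v and expand: f = -2*u**2*v - u**2 - u*v**2 + v**2.
No constant or linear terms (consistent with a singular point). Quadratic part: -u**2 + v**2. Cubic part: -2*u**2*v - u*v**2.
The quadratic part v**2 - u**2 = (v − u)(v + u) splits into two distinct linear factors, so there are two distinct tangent lines y − 3 = ±(x − 0) — this is a node (ordinary double point).
Classification: node.


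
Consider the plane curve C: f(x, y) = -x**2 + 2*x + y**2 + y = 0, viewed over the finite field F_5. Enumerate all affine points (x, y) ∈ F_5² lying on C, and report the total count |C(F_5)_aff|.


Affine F_5-points: {(0, 0), (0, 4), (2, 0), (2, 4)}; count = 4.

For each of the 25 pairs (x, y) ∈ F_5², evaluate f(x, y) mod 5. Record the zeros.
  x = 0: [0↦0, 1↦2, 2↦1, 3↦2, 4↦0]  zeros at y ∈ {0, 4}
  x = 1: [0↦1, 1↦3, 2↦2, 3↦3, 4↦1]  zeros at y ∈ ∅
  x = 2: [0↦0, 1↦2, 2↦1, 3↦2, 4↦0]  zeros at y ∈ {0, 4}
  x = 3: [0↦2, 1↦4, 2↦3, 3↦4, 4↦2]  zeros at y ∈ ∅
  x = 4: [0↦2, 1↦4, 2↦3, 3↦4, 4↦2]  zeros at y ∈ ∅
Collecting zeros: affine points = {(0, 0), (0, 4), (2, 0), (2, 4)}.
Total count |C(F_5)_aff| = 4.


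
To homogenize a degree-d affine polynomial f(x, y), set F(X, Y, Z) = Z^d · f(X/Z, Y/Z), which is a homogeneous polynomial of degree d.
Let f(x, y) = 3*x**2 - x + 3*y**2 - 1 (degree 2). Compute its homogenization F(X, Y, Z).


F(X, Y, Z) = 3*X**2 - X*Z + 3*Y**2 - Z**2

deg(f) = 2.
Substitute x = X/Z, y = Y/Z into f, then multiply by Z^2.
  monomial 3·x^2·y^0 ↦ 3·X^2·Y^0·Z^0.
  monomial -1·x^1·y^0 ↦ -1·X^1·Y^0·Z^1.
  monomial 3·x^0·y^2 ↦ 3·X^0·Y^2·Z^0.
  monomial -1·x^0·y^0 ↦ -1·X^0·Y^0·Z^2.
Collecting: F(X, Y, Z) = 3*X**2 - X*Z + 3*Y**2 - Z**2.


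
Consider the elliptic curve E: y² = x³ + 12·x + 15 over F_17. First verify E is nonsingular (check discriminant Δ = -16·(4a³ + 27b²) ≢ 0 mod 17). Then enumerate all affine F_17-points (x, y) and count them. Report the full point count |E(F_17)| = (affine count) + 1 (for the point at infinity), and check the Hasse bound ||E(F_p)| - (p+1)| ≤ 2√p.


Affine points = {(0, 7), (0, 10), (2, 8), (2, 9), (4, 5), (4, 12), (5, 8), (5, 9), (7, 0), (9, 6), (9, 11), (10, 8), (10, 9), (11, 4), (11, 13), (12, 0), (15, 0), (16, 6), (16, 11)}; affine count = 19; |E(F_17)| = 20.

Discriminant check: Δ ∝ 4a³ + 27b² = 4·12³ + 27·15² = 4·1728 + 27·225 ≡ 16 (mod 17). Nonzero ⇒ E is nonsingular.
For each x ∈ F_17, compute rhs = x³ + 12·x + 15 mod 17, then count y ∈ F_17 with y² ≡ rhs.
  x = 0: rhs = 15, matching y values: 7, 10 (2 points).
  x = 1: rhs = 11, matching y values: none (0 points).
  x = 2: rhs = 13, matching y values: 8, 9 (2 points).
  x = 3: rhs = 10, matching y values: none (0 points).
  x = 4: rhs = 8, matching y values: 5, 12 (2 points).
  x = 5: rhs = 13, matching y values: 8, 9 (2 points).
  x = 6: rhs = 14, matching y values: none (0 points).
  x = 7: rhs = 0, matching y values: 0 (1 points).
  x = 8: rhs = 11, matching y values: none (0 points).
  x = 9: rhs = 2, matching y values: 6, 11 (2 points).
  x = 10: rhs = 13, matching y values: 8, 9 (2 points).
  x = 11: rhs = 16, matching y values: 4, 13 (2 points).
  x = 12: rhs = 0, matching y values: 0 (1 points).
  x = 13: rhs = 5, matching y values: none (0 points).
  x = 14: rhs = 3, matching y values: none (0 points).
  x = 15: rhs = 0, matching y values: 0 (1 points).
  x = 16: rhs = 2, matching y values: 6, 11 (2 points).
Total affine count: 19.
Full point count |E(F_17)| = 19 + 1 = 20.
Hasse bound: |20 − (17+1)| = |2| = 2 ≤ 2√17 ≈ 8.2462 ✓.


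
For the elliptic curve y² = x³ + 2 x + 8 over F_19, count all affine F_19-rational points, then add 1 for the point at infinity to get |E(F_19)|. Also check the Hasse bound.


Affine points = {(1, 7), (1, 12), (2, 1), (2, 18), (4, 2), (4, 17), (7, 2), (7, 17), (8, 2), (8, 17), (14, 5), (14, 14), (18, 9), (18, 10)}; affine count = 14; |E(F_19)| = 15.

Discriminant check: Δ ∝ 4a³ + 27b² = 4·2³ + 27·8² = 4·8 + 27·64 ≡ 12 (mod 19). Nonzero ⇒ E is nonsingular.
For each x ∈ F_19, compute rhs = x³ + 2·x + 8 mod 19, then count y ∈ F_19 with y² ≡ rhs.
  x = 0: rhs = 8, matching y values: none (0 points).
  x = 1: rhs = 11, matching y values: 7, 12 (2 points).
  x = 2: rhs = 1, matching y values: 1, 18 (2 points).
  x = 3: rhs = 3, matching y values: none (0 points).
  x = 4: rhs = 4, matching y values: 2, 17 (2 points).
  x = 5: rhs = 10, matching y values: none (0 points).
  x = 6: rhs = 8, matching y values: none (0 points).
  x = 7: rhs = 4, matching y values: 2, 17 (2 points).
  x = 8: rhs = 4, matching y values: 2, 17 (2 points).
  x = 9: rhs = 14, matching y values: none (0 points).
  x = 10: rhs = 2, matching y values: none (0 points).
  x = 11: rhs = 12, matching y values: none (0 points).
  x = 12: rhs = 12, matching y values: none (0 points).
  x = 13: rhs = 8, matching y values: none (0 points).
  x = 14: rhs = 6, matching y values: 5, 14 (2 points).
  x = 15: rhs = 12, matching y values: none (0 points).
  x = 16: rhs = 13, matching y values: none (0 points).
  x = 17: rhs = 15, matching y values: none (0 points).
  x = 18: rhs = 5, matching y values: 9, 10 (2 points).
Total affine count: 14.
Full point count |E(F_19)| = 14 + 1 = 15.
Hasse bound: |15 − (19+1)| = |-5| = 5 ≤ 2√19 ≈ 8.7178 ✓.


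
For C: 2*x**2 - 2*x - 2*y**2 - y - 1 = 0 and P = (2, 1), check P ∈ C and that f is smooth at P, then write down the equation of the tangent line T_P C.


Tangent line at P: 6*x - 5*y - 7 = 0.

Step 1: f(2, 1) = 0, so P lies on C.
Step 2: partial derivatives
  f_x(x, y) = 4*x - 2, f_y(x, y) = -4*y - 1.
  f_x(P) = 6, f_y(P) = -5 (gradient nonzero, so P is smooth).
Step 3: tangent line at P: 6·(x − 2) + -5·(y − 1) = 0.
Expanding: 6*x - 5*y - 7 = 0.


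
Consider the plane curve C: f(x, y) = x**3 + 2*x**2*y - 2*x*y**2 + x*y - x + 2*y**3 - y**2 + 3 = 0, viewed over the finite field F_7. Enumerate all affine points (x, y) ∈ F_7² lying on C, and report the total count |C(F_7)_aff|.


Affine F_7-points: {(0, 6), (4, 0), (6, 1)}; count = 3.

For each of the 49 pairs (x, y) ∈ F_7², evaluate f(x, y) mod 7. Record the zeros.
  x = 0: [0↦3, 1↦4, 2↦1, 3↦6, 4↦3, 5↦4, 6↦0]  zeros at y ∈ {6}
  x = 1: [0↦3, 1↦5, 2↦6, 3↦4, 4↦4, 5↦4, 6↦2]  zeros at y ∈ ∅
  x = 2: [0↦2, 1↦2, 2↦4, 3↦6, 4↦6, 5↦2, 6↦6]  zeros at y ∈ ∅
  x = 3: [0↦6, 1↦1, 2↦1, 3↦4, 4↦1, 5↦4, 6↦4]  zeros at y ∈ ∅
  x = 4: [0↦0, 1↦1, 2↦3, 3↦4, 4↦2, 5↦2, 6↦2]  zeros at y ∈ {0}
  x = 5: [0↦4, 1↦1, 2↦2, 3↦5, 4↦1, 5↦2, 6↦6]  zeros at y ∈ ∅
  x = 6: [0↦3, 1↦0, 2↦4, 3↦6, 4↦4, 5↦3, 6↦1]  zeros at y ∈ {1}
Collecting zeros: affine points = {(0, 6), (4, 0), (6, 1)}.
Total count |C(F_7)_aff| = 3.


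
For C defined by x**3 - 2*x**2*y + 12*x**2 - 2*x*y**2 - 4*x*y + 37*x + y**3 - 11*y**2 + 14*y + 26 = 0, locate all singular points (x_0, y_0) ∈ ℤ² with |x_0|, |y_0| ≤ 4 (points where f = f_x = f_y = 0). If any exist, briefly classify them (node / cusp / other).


Singular points: {(-3, 2)}; classification: node.

Compute partial derivatives:
  f_x = 3*x**2 - 4*x*y + 24*x - 2*y**2 - 4*y + 37.
  f_y = -2*x**2 - 4*x*y - 4*x + 3*y**2 - 22*y + 14.
Scan x_0 ∈ {−4, ..., 4}. For each x_0, f_y(x_0, y) is a polynomial in y; find its integer roots y ∈ {−4, ..., 4}, then test f_x and f at those candidates.
  x = -4: f_y(-4, y) = 3*y**2 - 6*y - 2; no integer root y with |y| ≤ 4.
  x = -3: f_y(-3, y) = 3*y**2 - 10*y + 8; vanishes at y ∈ {2}. (-3, 2): f_x = 0, f = 0 — SINGULAR.
  x = -2: f_y(-2, y) = 3*y**2 - 14*y + 14; no integer root y with |y| ≤ 4.
  x = -1: f_y(-1, y) = 3*y**2 - 18*y + 16; no integer root y with |y| ≤ 4.
  x = 0: f_y(0, y) = 3*y**2 - 22*y + 14; no integer root y with |y| ≤ 4.
  x = 1: f_y(1, y) = 3*y**2 - 26*y + 8; no integer root y with |y| ≤ 4.
  x = 2: f_y(2, y) = 3*y**2 - 30*y - 2; no integer root y with |y| ≤ 4.
  x = 3: f_y(3, y) = 3*y**2 - 34*y - 16; no integer root y with |y| ≤ 4.
  x = 4: f_y(4, y) = 3*y**2 - 38*y - 34; no integer root y with |y| ≤ 4.
Only singular point on the grid: (-3, 2).
Classify: substitute x = -3 + u, y = 2 + v and expand: f = u**3 - 2*u**2*v - u**2 - 2*u*v**2 + v**3 + v**2.
No constant or linear terms (consistent with a singular point). Quadratic part: -u**2 + v**2. Cubic part: u**3 - 2*u**2*v - 2*u*v**2 + v**3.
The quadratic part v**2 - u**2 = (v − u)(v + u) splits into two distinct linear factors, so there are two distinct tangent lines y − 2 = ±(x − -3) — this is a node (ordinary double point).
Classification: node.


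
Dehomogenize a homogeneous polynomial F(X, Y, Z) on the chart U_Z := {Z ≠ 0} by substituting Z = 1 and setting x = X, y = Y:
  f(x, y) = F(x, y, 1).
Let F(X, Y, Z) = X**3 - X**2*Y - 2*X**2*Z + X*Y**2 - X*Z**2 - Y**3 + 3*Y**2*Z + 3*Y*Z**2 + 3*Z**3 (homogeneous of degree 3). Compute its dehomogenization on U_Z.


f(x, y) = x**3 - x**2*y - 2*x**2 + x*y**2 - x - y**3 + 3*y**2 + 3*y + 3

On U_Z we set Z = 1. Each monomial c·X^i·Y^j·Z^k in F becomes c·x^i·y^j·1^k = c·x^i·y^j.
Substituting Z = 1: F(X, Y, 1) = x**3 - x**2*y - 2*x**2 + x*y**2 - x - y**3 + 3*y**2 + 3*y + 3.
Note: deg(f) ≤ deg(F) = 3; strict inequality happens when F is divisible by Z (lost terms).


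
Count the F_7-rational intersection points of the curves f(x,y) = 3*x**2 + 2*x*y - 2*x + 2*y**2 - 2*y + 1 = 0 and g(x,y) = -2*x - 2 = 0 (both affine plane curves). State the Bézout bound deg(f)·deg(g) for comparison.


Common zeros: ∅; count = 0; Bézout bound = 2.

deg(f) = 2, deg(g) = 1, so Bézout bound = 2.
Scan x ∈ F_7. For each x, list the y ∈ F_7 with f(x, y) ≡ 0 and those with g(x, y) ≡ 0 (mod 7); the common zeros in that column are the intersection.
  x = 0: f ≡ 0 at y ∈ ∅; g ≡ 0 at y ∈ ∅; common: ∅.
  x = 1: f ≡ 0 at y ∈ ∅; g ≡ 0 at y ∈ ∅; common: ∅.
  x = 2: f ≡ 0 at y ∈ {2, 4}; g ≡ 0 at y ∈ ∅; common: ∅.
  x = 3: f ≡ 0 at y ∈ {1, 4}; g ≡ 0 at y ∈ ∅; common: ∅.
  x = 4: f ≡ 0 at y ∈ {1, 3}; g ≡ 0 at y ∈ ∅; common: ∅.
  x = 5: f ≡ 0 at y ∈ ∅; g ≡ 0 at y ∈ ∅; common: ∅.
  x = 6: f ≡ 0 at y ∈ ∅; g ≡ 0 at y ∈ {0, 1, 2, 3, 4, 5, 6}; common: ∅.
Collecting: common zeros = ∅, so the count is 0.
Comparison with the Bézout bound: 0 ≤ 2 = deg(f)·deg(g), as expected for curves with no common component (the affine F_7-count falls short of the bound because intersections may lie at infinity, over extension fields, or carry multiplicity).


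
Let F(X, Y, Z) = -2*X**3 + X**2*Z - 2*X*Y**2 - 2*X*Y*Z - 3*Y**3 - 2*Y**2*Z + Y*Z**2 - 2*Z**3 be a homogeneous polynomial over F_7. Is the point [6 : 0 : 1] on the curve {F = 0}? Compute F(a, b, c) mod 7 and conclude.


F(6,0,1) ≡ 1 (mod 7); P is NOT on the curve.

Evaluate F(6, 0, 1) term-by-term (mod 7).
  -2*X**3 ↦ -2·216·1·1 = -432
  X**2*Z ↦ 1·36·1·1 = 36
  -2*X*Y**2 ↦ -2·6·0·1 = 0
  -2*X*Y*Z ↦ -2·6·0·1 = 0
  -3*Y**3 ↦ -3·1·0·1 = 0
  -2*Y**2*Z ↦ -2·1·0·1 = 0
  Y*Z**2 ↦ 1·1·0·1 = 0
  -2*Z**3 ↦ -2·1·1·1 = -2
Sum: F(6, 0, 1) = (-432) + (36) + (0) + (0) + (0) + (0) + (0) + (-2) = -398.
Reducing mod 7: -398 ≡ 1 (mod 7).
Since F(a, b, c) ≡ 1 ≠ 0 (mod 7), P does NOT lie on the curve.


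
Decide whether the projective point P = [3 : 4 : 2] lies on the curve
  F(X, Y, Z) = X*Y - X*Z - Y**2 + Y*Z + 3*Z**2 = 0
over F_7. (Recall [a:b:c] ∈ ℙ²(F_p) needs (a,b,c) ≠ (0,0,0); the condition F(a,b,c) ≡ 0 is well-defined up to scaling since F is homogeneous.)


F(3,4,2) ≡ 3 (mod 7); P is NOT on the curve.

Evaluate F(3, 4, 2) term-by-term (mod 7).
  X*Y ↦ 1·3·4·1 = 12
  -X*Z ↦ -1·3·1·2 = -6
  -Y**2 ↦ -1·1·16·1 = -16
  Y*Z ↦ 1·1·4·2 = 8
  3*Z**2 ↦ 3·1·1·4 = 12
Sum: F(3, 4, 2) = (12) + (-6) + (-16) + (8) + (12) = 10.
Reducing mod 7: 10 ≡ 3 (mod 7).
Since F(a, b, c) ≡ 3 ≠ 0 (mod 7), P does NOT lie on the curve.


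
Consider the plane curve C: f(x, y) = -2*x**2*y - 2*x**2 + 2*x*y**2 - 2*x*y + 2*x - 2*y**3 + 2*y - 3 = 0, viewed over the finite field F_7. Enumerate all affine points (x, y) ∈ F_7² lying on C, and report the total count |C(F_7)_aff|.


Affine F_7-points: {(2, 0), (4, 6), (6, 0)}; count = 3.

For each of the 49 pairs (x, y) ∈ F_7², evaluate f(x, y) mod 7. Record the zeros.
  x = 0: [0↦4, 1↦4, 2↦6, 3↦5, 4↦3, 5↦2, 6↦4]  zeros at y ∈ ∅
  x = 1: [0↦4, 1↦2, 2↦6, 3↦4, 4↦5, 5↦4, 6↦3]  zeros at y ∈ ∅
  x = 2: [0↦0, 1↦6, 2↦1, 3↦1, 4↦1, 5↦3, 6↦2]  zeros at y ∈ {0}
  x = 3: [0↦6, 1↦2, 2↦5, 3↦3, 4↦5, 5↦6, 6↦1]  zeros at y ∈ ∅
  x = 4: [0↦1, 1↦4, 2↦4, 3↦3, 4↦3, 5↦6, 6↦0]  zeros at y ∈ {6}
  x = 5: [0↦6, 1↦5, 2↦5, 3↦1, 4↦2, 5↦3, 6↦6]  zeros at y ∈ ∅
  x = 6: [0↦0, 1↦5, 2↦1, 3↦4, 4↦2, 5↦4, 6↦5]  zeros at y ∈ {0}
Collecting zeros: affine points = {(2, 0), (4, 6), (6, 0)}.
Total count |C(F_7)_aff| = 3.


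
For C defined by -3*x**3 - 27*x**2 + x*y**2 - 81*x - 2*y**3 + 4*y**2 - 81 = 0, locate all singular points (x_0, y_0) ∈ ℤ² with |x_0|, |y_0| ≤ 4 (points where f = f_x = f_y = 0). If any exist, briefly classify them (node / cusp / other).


Singular points: {(-3, 0)}; classification: cusp.

Compute partial derivatives:
  f_x = -9*x**2 - 54*x + y**2 - 81.
  f_y = 2*x*y - 6*y**2 + 8*y.
Scan x_0 ∈ {−4, ..., 4}. For each x_0, f_y(x_0, y) is a polynomial in y; find its integer roots y ∈ {−4, ..., 4}, then test f_x and f at those candidates.
  x = -4: f_y(-4, y) = -6*y**2; vanishes at y ∈ {0}. (-4, 0): f_x = -9 ≠ 0.
  x = -3: f_y(-3, y) = -6*y**2 + 2*y; vanishes at y ∈ {0}. (-3, 0): f_x = 0, f = 0 — SINGULAR.
  x = -2: f_y(-2, y) = -6*y**2 + 4*y; vanishes at y ∈ {0}. (-2, 0): f_x = -9 ≠ 0.
  x = -1: f_y(-1, y) = -6*y**2 + 6*y; vanishes at y ∈ {0, 1}. (-1, 0): f_x = -36 ≠ 0; (-1, 1): f_x = -35 ≠ 0.
  x = 0: f_y(0, y) = -6*y**2 + 8*y; vanishes at y ∈ {0}. (0, 0): f_x = -81 ≠ 0.
  x = 1: f_y(1, y) = -6*y**2 + 10*y; vanishes at y ∈ {0}. (1, 0): f_x = -144 ≠ 0.
  x = 2: f_y(2, y) = -6*y**2 + 12*y; vanishes at y ∈ {0, 2}. (2, 0): f_x = -225 ≠ 0; (2, 2): f_x = -221 ≠ 0.
  x = 3: f_y(3, y) = -6*y**2 + 14*y; vanishes at y ∈ {0}. (3, 0): f_x = -324 ≠ 0.
  x = 4: f_y(4, y) = -6*y**2 + 16*y; vanishes at y ∈ {0}. (4, 0): f_x = -441 ≠ 0.
Only singular point on the grid: (-3, 0).
Classify: substitute x = -3 + u, y = 0 + v and expand: f = -3*u**3 + u*v**2 - 2*v**3 + v**2.
No constant or linear terms (consistent with a singular point). Quadratic part: v**2. Cubic part: -3*u**3 + u*v**2 - 2*v**3.
The quadratic part v**2 is a perfect square, so there is a single (double) tangent line v = 0, i.e. y = 0. Restricting the cubic part to that line (v = 0) leaves -3*u**3 ≠ 0, so f is not divisible by v and the branch is v² ≈ 3*u**3 to lowest order — this is a cusp.
Classification: cusp.


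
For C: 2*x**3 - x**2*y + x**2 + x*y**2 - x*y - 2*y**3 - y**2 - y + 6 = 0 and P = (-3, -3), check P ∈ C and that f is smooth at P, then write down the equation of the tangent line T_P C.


Tangent line at P: 42*x - 37*y + 15 = 0.

Step 1: f(-3, -3) = 0, so P lies on C.
Step 2: partial derivatives
  f_x(x, y) = 6*x**2 - 2*x*y + 2*x + y**2 - y, f_y(x, y) = -x**2 + 2*x*y - x - 6*y**2 - 2*y - 1.
  f_x(P) = 42, f_y(P) = -37 (gradient nonzero, so P is smooth).
Step 3: tangent line at P: 42·(x − -3) + -37·(y − -3) = 0.
Expanding: 42*x - 37*y + 15 = 0.


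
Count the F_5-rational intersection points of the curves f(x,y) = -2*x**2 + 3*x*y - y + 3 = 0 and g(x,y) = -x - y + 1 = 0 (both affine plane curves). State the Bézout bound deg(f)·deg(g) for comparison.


Common zeros: {(2, 4)}; count = 1; Bézout bound = 2.

deg(f) = 2, deg(g) = 1, so Bézout bound = 2.
Scan x ∈ F_5. For each x, list the y ∈ F_5 with f(x, y) ≡ 0 and those with g(x, y) ≡ 0 (mod 5); the common zeros in that column are the intersection.
  x = 0: f ≡ 0 at y ∈ {3}; g ≡ 0 at y ∈ {1}; common: ∅.
  x = 1: f ≡ 0 at y ∈ {2}; g ≡ 0 at y ∈ {0}; common: ∅.
  x = 2: f ≡ 0 at y ∈ {0, 1, 2, 3, 4}; g ≡ 0 at y ∈ {4}; common: {4}.
  x = 3: f ≡ 0 at y ∈ {0}; g ≡ 0 at y ∈ {3}; common: ∅.
  x = 4: f ≡ 0 at y ∈ {4}; g ≡ 0 at y ∈ {2}; common: ∅.
Collecting: common zeros = {(2, 4)}, so the count is 1.
Comparison with the Bézout bound: 1 ≤ 2 = deg(f)·deg(g), as expected for curves with no common component (the affine F_5-count falls short of the bound because intersections may lie at infinity, over extension fields, or carry multiplicity).


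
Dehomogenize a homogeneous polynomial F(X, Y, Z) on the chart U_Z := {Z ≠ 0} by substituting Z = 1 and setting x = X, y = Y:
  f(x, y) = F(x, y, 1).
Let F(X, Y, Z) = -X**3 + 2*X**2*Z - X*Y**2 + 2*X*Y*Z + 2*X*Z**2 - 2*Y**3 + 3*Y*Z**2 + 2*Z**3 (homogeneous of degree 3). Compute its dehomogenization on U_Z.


f(x, y) = -x**3 + 2*x**2 - x*y**2 + 2*x*y + 2*x - 2*y**3 + 3*y + 2

On U_Z we set Z = 1. Each monomial c·X^i·Y^j·Z^k in F becomes c·x^i·y^j·1^k = c·x^i·y^j.
Substituting Z = 1: F(X, Y, 1) = -x**3 + 2*x**2 - x*y**2 + 2*x*y + 2*x - 2*y**3 + 3*y + 2.
Note: deg(f) ≤ deg(F) = 3; strict inequality happens when F is divisible by Z (lost terms).


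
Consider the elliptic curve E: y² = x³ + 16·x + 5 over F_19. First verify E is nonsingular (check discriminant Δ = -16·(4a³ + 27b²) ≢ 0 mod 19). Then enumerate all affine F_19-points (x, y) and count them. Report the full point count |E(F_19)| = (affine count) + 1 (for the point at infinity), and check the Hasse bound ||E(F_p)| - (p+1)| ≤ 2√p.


Affine points = {(0, 9), (0, 10), (2, 8), (2, 11), (3, 2), (3, 17), (4, 0), (5, 1), (5, 18), (7, 2), (7, 17), (9, 2), (9, 17), (10, 5), (10, 14), (11, 7), (11, 12), (12, 5), (12, 14), (13, 4), (13, 15), (14, 3), (14, 16), (16, 5), (16, 14), (18, 8), (18, 11)}; affine count = 27; |E(F_19)| = 28.

Discriminant check: Δ ∝ 4a³ + 27b² = 4·16³ + 27·5² = 4·4096 + 27·25 ≡ 16 (mod 19). Nonzero ⇒ E is nonsingular.
For each x ∈ F_19, compute rhs = x³ + 16·x + 5 mod 19, then count y ∈ F_19 with y² ≡ rhs.
  x = 0: rhs = 5, matching y values: 9, 10 (2 points).
  x = 1: rhs = 3, matching y values: none (0 points).
  x = 2: rhs = 7, matching y values: 8, 11 (2 points).
  x = 3: rhs = 4, matching y values: 2, 17 (2 points).
  x = 4: rhs = 0, matching y values: 0 (1 points).
  x = 5: rhs = 1, matching y values: 1, 18 (2 points).
  x = 6: rhs = 13, matching y values: none (0 points).
  x = 7: rhs = 4, matching y values: 2, 17 (2 points).
  x = 8: rhs = 18, matching y values: none (0 points).
  x = 9: rhs = 4, matching y values: 2, 17 (2 points).
  x = 10: rhs = 6, matching y values: 5, 14 (2 points).
  x = 11: rhs = 11, matching y values: 7, 12 (2 points).
  x = 12: rhs = 6, matching y values: 5, 14 (2 points).
  x = 13: rhs = 16, matching y values: 4, 15 (2 points).
  x = 14: rhs = 9, matching y values: 3, 16 (2 points).
  x = 15: rhs = 10, matching y values: none (0 points).
  x = 16: rhs = 6, matching y values: 5, 14 (2 points).
  x = 17: rhs = 3, matching y values: none (0 points).
  x = 18: rhs = 7, matching y values: 8, 11 (2 points).
Total affine count: 27.
Full point count |E(F_19)| = 27 + 1 = 28.
Hasse bound: |28 − (19+1)| = |8| = 8 ≤ 2√19 ≈ 8.7178 ✓.


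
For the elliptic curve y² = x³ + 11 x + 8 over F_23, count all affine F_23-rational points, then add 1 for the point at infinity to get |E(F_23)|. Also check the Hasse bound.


Affine points = {(0, 10), (0, 13), (4, 1), (4, 22), (5, 2), (5, 21), (9, 10), (9, 13), (13, 5), (13, 18), (14, 10), (14, 13), (15, 11), (15, 12), (16, 5), (16, 18), (17, 5), (17, 18), (18, 9), (18, 14), (21, 1), (21, 22)}; affine count = 22; |E(F_23)| = 23.

Discriminant check: Δ ∝ 4a³ + 27b² = 4·11³ + 27·8² = 4·1331 + 27·64 ≡ 14 (mod 23). Nonzero ⇒ E is nonsingular.
For each x ∈ F_23, compute rhs = x³ + 11·x + 8 mod 23, then count y ∈ F_23 with y² ≡ rhs.
  x = 0: rhs = 8, matching y values: 10, 13 (2 points).
  x = 1: rhs = 20, matching y values: none (0 points).
  x = 2: rhs = 15, matching y values: none (0 points).
  x = 3: rhs = 22, matching y values: none (0 points).
  x = 4: rhs = 1, matching y values: 1, 22 (2 points).
  x = 5: rhs = 4, matching y values: 2, 21 (2 points).
  x = 6: rhs = 14, matching y values: none (0 points).
  x = 7: rhs = 14, matching y values: none (0 points).
  x = 8: rhs = 10, matching y values: none (0 points).
  x = 9: rhs = 8, matching y values: 10, 13 (2 points).
  x = 10: rhs = 14, matching y values: none (0 points).
  x = 11: rhs = 11, matching y values: none (0 points).
  x = 12: rhs = 5, matching y values: none (0 points).
  x = 13: rhs = 2, matching y values: 5, 18 (2 points).
  x = 14: rhs = 8, matching y values: 10, 13 (2 points).
  x = 15: rhs = 6, matching y values: 11, 12 (2 points).
  x = 16: rhs = 2, matching y values: 5, 18 (2 points).
  x = 17: rhs = 2, matching y values: 5, 18 (2 points).
  x = 18: rhs = 12, matching y values: 9, 14 (2 points).
  x = 19: rhs = 15, matching y values: none (0 points).
  x = 20: rhs = 17, matching y values: none (0 points).
  x = 21: rhs = 1, matching y values: 1, 22 (2 points).
  x = 22: rhs = 19, matching y values: none (0 points).
Total affine count: 22.
Full point count |E(F_23)| = 22 + 1 = 23.
Hasse bound: |23 − (23+1)| = |-1| = 1 ≤ 2√23 ≈ 9.5917 ✓.


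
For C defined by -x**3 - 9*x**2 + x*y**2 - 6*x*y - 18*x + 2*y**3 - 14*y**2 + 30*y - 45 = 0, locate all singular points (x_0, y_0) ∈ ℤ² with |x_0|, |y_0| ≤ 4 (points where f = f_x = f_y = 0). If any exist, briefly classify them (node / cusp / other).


Singular points: {(-3, 3)}; classification: cusp.

Compute partial derivatives:
  f_x = -3*x**2 - 18*x + y**2 - 6*y - 18.
  f_y = 2*x*y - 6*x + 6*y**2 - 28*y + 30.
Scan x_0 ∈ {−4, ..., 4}. For each x_0, f_y(x_0, y) is a polynomial in y; find its integer roots y ∈ {−4, ..., 4}, then test f_x and f at those candidates.
  x = -4: f_y(-4, y) = 6*y**2 - 36*y + 54; vanishes at y ∈ {3}. (-4, 3): f_x = -3 ≠ 0.
  x = -3: f_y(-3, y) = 6*y**2 - 34*y + 48; vanishes at y ∈ {3}. (-3, 3): f_x = 0, f = 0 — SINGULAR.
  x = -2: f_y(-2, y) = 6*y**2 - 32*y + 42; vanishes at y ∈ {3}. (-2, 3): f_x = -3 ≠ 0.
  x = -1: f_y(-1, y) = 6*y**2 - 30*y + 36; vanishes at y ∈ {2, 3}. (-1, 2): f_x = -11 ≠ 0; (-1, 3): f_x = -12 ≠ 0.
  x = 0: f_y(0, y) = 6*y**2 - 28*y + 30; vanishes at y ∈ {3}. (0, 3): f_x = -27 ≠ 0.
  x = 1: f_y(1, y) = 6*y**2 - 26*y + 24; vanishes at y ∈ {3}. (1, 3): f_x = -48 ≠ 0.
  x = 2: f_y(2, y) = 6*y**2 - 24*y + 18; vanishes at y ∈ {1, 3}. (2, 1): f_x = -71 ≠ 0; (2, 3): f_x = -75 ≠ 0.
  x = 3: f_y(3, y) = 6*y**2 - 22*y + 12; vanishes at y ∈ {3}. (3, 3): f_x = -108 ≠ 0.
  x = 4: f_y(4, y) = 6*y**2 - 20*y + 6; vanishes at y ∈ {3}. (4, 3): f_x = -147 ≠ 0.
Only singular point on the grid: (-3, 3).
Classify: substitute x = -3 + u, y = 3 + v and expand: f = -u**3 + u*v**2 + 2*v**3 + v**2.
No constant or linear terms (consistent with a singular point). Quadratic part: v**2. Cubic part: -u**3 + u*v**2 + 2*v**3.
The quadratic part v**2 is a perfect square, so there is a single (double) tangent line v = 0, i.e. y = 3. Restricting the cubic part to that line (v = 0) leaves -u**3 ≠ 0, so f is not divisible by v and the branch is v² ≈ u**3 to lowest order — this is a cusp.
Classification: cusp.


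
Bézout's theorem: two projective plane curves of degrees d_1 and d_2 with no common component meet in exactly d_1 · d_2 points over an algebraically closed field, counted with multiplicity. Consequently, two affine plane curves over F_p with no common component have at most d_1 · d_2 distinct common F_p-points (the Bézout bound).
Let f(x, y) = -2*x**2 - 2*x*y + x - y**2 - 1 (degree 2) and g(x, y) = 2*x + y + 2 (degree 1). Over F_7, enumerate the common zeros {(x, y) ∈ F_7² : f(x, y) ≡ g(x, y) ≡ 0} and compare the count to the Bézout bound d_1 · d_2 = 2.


Common zeros: {(4, 4), (5, 2)}; count = 2; Bézout bound = 2.

deg(f) = 2, deg(g) = 1, so Bézout bound = 2.
Scan x ∈ F_7. For each x, list the y ∈ F_7 with f(x, y) ≡ 0 and those with g(x, y) ≡ 0 (mod 7); the common zeros in that column are the intersection.
  x = 0: f ≡ 0 at y ∈ ∅; g ≡ 0 at y ∈ {5}; common: ∅.
  x = 1: f ≡ 0 at y ∈ ∅; g ≡ 0 at y ∈ {3}; common: ∅.
  x = 2: f ≡ 0 at y ∈ {0, 3}; g ≡ 0 at y ∈ {1}; common: ∅.
  x = 3: f ≡ 0 at y ∈ {4}; g ≡ 0 at y ∈ {6}; common: ∅.
  x = 4: f ≡ 0 at y ∈ {2, 4}; g ≡ 0 at y ∈ {4}; common: {4}.
  x = 5: f ≡ 0 at y ∈ {2}; g ≡ 0 at y ∈ {2}; common: {2}.
  x = 6: f ≡ 0 at y ∈ {3, 6}; g ≡ 0 at y ∈ {0}; common: ∅.
Collecting: common zeros = {(4, 4), (5, 2)}, so the count is 2.
Comparison with the Bézout bound: 2 ≤ 2 = deg(f)·deg(g), as expected for curves with no common component (the bound is attained).


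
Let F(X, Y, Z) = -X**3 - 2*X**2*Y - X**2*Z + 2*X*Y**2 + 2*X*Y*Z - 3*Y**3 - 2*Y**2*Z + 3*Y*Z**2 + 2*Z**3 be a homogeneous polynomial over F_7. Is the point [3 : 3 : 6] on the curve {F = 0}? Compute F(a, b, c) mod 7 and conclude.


F(3,3,6) ≡ 6 (mod 7); P is NOT on the curve.

Evaluate F(3, 3, 6) term-by-term (mod 7).
  -X**3 ↦ -1·27·1·1 = -27
  -2*X**2*Y ↦ -2·9·3·1 = -54
  -X**2*Z ↦ -1·9·1·6 = -54
  2*X*Y**2 ↦ 2·3·9·1 = 54
  2*X*Y*Z ↦ 2·3·3·6 = 108
  -3*Y**3 ↦ -3·1·27·1 = -81
  -2*Y**2*Z ↦ -2·1·9·6 = -108
  3*Y*Z**2 ↦ 3·1·3·36 = 324
  2*Z**3 ↦ 2·1·1·216 = 432
Sum: F(3, 3, 6) = (-27) + (-54) + (-54) + (54) + (108) + (-81) + (-108) + (324) + (432) = 594.
Reducing mod 7: 594 ≡ 6 (mod 7).
Since F(a, b, c) ≡ 6 ≠ 0 (mod 7), P does NOT lie on the curve.


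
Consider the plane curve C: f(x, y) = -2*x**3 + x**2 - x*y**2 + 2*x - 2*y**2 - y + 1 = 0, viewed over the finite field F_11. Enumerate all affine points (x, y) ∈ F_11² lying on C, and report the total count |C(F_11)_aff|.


Affine F_11-points: {(0, 6), (0, 10), (1, 8), (1, 10), (3, 1), (4, 1), (4, 8), (5, 4), (5, 10), (7, 2), (7, 4), (8, 6), (9, 6), (10, 1), (10, 9)}; count = 15.

For each of the 121 pairs (x, y) ∈ F_11², evaluate f(x, y) mod 11. Record the zeros.
  x = 0: [0↦1, 1↦9, 2↦2, 3↦2, 4↦9, 5↦1, 6↦0, 7↦6, 8↦8, 9↦6, 10↦0]  zeros at y ∈ {6, 10}
  x = 1: [0↦2, 1↦9, 2↦10, 3↦5, 4↦5, 5↦10, 6↦9, 7↦2, 8↦0, 9↦3, 10↦0]  zeros at y ∈ {8, 10}
  x = 2: [0↦4, 1↦10, 2↦8, 3↦9, 4↦2, 5↦9, 6↦8, 7↦10, 8↦4, 9↦1, 10↦1]  zeros at y ∈ ∅
  x = 3: [0↦6, 1↦0, 2↦6, 3↦2, 4↦10, 5↦8, 6↦7, 7↦7, 8↦8, 9↦10, 10↦2]  zeros at y ∈ {1}
  x = 4: [0↦7, 1↦0, 2↦3, 3↦5, 4↦6, 5↦6, 6↦5, 7↦3, 8↦0, 9↦7, 10↦2]  zeros at y ∈ {1, 8}
  x = 5: [0↦6, 1↦9, 2↦9, 3↦6, 4↦0, 5↦2, 6↦1, 7↦8, 8↦1, 9↦2, 10↦0]  zeros at y ∈ {4, 10}
  x = 6: [0↦2, 1↦4, 2↦1, 3↦4, 4↦2, 5↦6, 6↦5, 7↦10, 8↦10, 9↦5, 10↦6]  zeros at y ∈ ∅
  x = 7: [0↦5, 1↦6, 2↦0, 3↦9, 4↦0, 5↦6, 6↦5, 7↦8, 8↦4, 9↦4, 10↦8]  zeros at y ∈ {2, 4}
  x = 8: [0↦3, 1↦3, 2↦5, 3↦9, 4↦4, 5↦1, 6↦0, 7↦1, 8↦4, 9↦9, 10↦5]  zeros at y ∈ {6}
  x = 9: [0↦6, 1↦5, 2↦4, 3↦3, 4↦2, 5↦1, 6↦0, 7↦10, 8↦9, 9↦8, 10↦7]  zeros at y ∈ {6}
  x = 10: [0↦2, 1↦0, 2↦7, 3↦1, 4↦4, 5↦5, 6↦4, 7↦1, 8↦7, 9↦0, 10↦2]  zeros at y ∈ {1, 9}
Collecting zeros: affine points = {(0, 6), (0, 10), (1, 8), (1, 10), (3, 1), (4, 1), (4, 8), (5, 4), (5, 10), (7, 2), (7, 4), (8, 6), (9, 6), (10, 1), (10, 9)}.
Total count |C(F_11)_aff| = 15.


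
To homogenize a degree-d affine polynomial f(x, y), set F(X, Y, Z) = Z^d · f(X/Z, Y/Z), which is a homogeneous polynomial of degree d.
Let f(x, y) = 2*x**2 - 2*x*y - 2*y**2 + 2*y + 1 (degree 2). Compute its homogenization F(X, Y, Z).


F(X, Y, Z) = 2*X**2 - 2*X*Y - 2*Y**2 + 2*Y*Z + Z**2

deg(f) = 2.
Substitute x = X/Z, y = Y/Z into f, then multiply by Z^2.
  monomial 2·x^2·y^0 ↦ 2·X^2·Y^0·Z^0.
  monomial -2·x^1·y^1 ↦ -2·X^1·Y^1·Z^0.
  monomial -2·x^0·y^2 ↦ -2·X^0·Y^2·Z^0.
  monomial 2·x^0·y^1 ↦ 2·X^0·Y^1·Z^1.
  monomial 1·x^0·y^0 ↦ 1·X^0·Y^0·Z^2.
Collecting: F(X, Y, Z) = 2*X**2 - 2*X*Y - 2*Y**2 + 2*Y*Z + Z**2.


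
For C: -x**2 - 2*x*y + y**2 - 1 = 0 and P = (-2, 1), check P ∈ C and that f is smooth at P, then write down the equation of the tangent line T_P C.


Tangent line at P: 2*x + 6*y - 2 = 0.

Step 1: f(-2, 1) = 0, so P lies on C.
Step 2: partial derivatives
  f_x(x, y) = -2*x - 2*y, f_y(x, y) = -2*x + 2*y.
  f_x(P) = 2, f_y(P) = 6 (gradient nonzero, so P is smooth).
Step 3: tangent line at P: 2·(x − -2) + 6·(y − 1) = 0.
Expanding: 2*x + 6*y - 2 = 0.


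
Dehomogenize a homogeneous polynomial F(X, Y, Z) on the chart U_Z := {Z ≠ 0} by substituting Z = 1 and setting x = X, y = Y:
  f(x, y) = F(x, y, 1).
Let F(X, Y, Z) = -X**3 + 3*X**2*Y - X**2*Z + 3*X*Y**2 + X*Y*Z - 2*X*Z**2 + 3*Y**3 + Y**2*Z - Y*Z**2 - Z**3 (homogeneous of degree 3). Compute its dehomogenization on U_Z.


f(x, y) = -x**3 + 3*x**2*y - x**2 + 3*x*y**2 + x*y - 2*x + 3*y**3 + y**2 - y - 1

On U_Z we set Z = 1. Each monomial c·X^i·Y^j·Z^k in F becomes c·x^i·y^j·1^k = c·x^i·y^j.
Substituting Z = 1: F(X, Y, 1) = -x**3 + 3*x**2*y - x**2 + 3*x*y**2 + x*y - 2*x + 3*y**3 + y**2 - y - 1.
Note: deg(f) ≤ deg(F) = 3; strict inequality happens when F is divisible by Z (lost terms).


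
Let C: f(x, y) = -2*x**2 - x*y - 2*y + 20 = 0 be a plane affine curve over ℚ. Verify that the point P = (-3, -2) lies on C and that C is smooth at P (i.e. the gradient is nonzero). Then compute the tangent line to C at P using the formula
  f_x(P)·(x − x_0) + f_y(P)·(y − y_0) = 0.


Tangent line at P: 14*x + y + 44 = 0.

Step 1: f(-3, -2) = 0, so P lies on C.
Step 2: partial derivatives
  f_x(x, y) = -4*x - y, f_y(x, y) = -x - 2.
  f_x(P) = 14, f_y(P) = 1 (gradient nonzero, so P is smooth).
Step 3: tangent line at P: 14·(x − -3) + 1·(y − -2) = 0.
Expanding: 14*x + y + 44 = 0.


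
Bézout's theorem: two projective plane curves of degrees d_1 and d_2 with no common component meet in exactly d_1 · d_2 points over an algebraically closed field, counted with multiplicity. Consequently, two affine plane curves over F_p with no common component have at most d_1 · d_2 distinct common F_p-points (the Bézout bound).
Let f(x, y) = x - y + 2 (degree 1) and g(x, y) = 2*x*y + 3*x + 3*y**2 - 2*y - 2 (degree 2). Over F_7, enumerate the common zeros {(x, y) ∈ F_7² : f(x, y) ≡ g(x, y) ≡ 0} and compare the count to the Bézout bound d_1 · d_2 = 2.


Common zeros: {(1, 3), (4, 6)}; count = 2; Bézout bound = 2.

deg(f) = 1, deg(g) = 2, so Bézout bound = 2.
Scan x ∈ F_7. For each x, list the y ∈ F_7 with f(x, y) ≡ 0 and those with g(x, y) ≡ 0 (mod 7); the common zeros in that column are the intersection.
  x = 0: f ≡ 0 at y ∈ {2}; g ≡ 0 at y ∈ {5}; common: ∅.
  x = 1: f ≡ 0 at y ∈ {3}; g ≡ 0 at y ∈ {3, 4}; common: {3}.
  x = 2: f ≡ 0 at y ∈ {4}; g ≡ 0 at y ∈ ∅; common: ∅.
  x = 3: f ≡ 0 at y ∈ {5}; g ≡ 0 at y ∈ {0, 1}; common: ∅.
  x = 4: f ≡ 0 at y ∈ {6}; g ≡ 0 at y ∈ {6}; common: {6}.
  x = 5: f ≡ 0 at y ∈ {0}; g ≡ 0 at y ∈ ∅; common: ∅.
  x = 6: f ≡ 0 at y ∈ {1}; g ≡ 0 at y ∈ ∅; common: ∅.
Collecting: common zeros = {(1, 3), (4, 6)}, so the count is 2.
Comparison with the Bézout bound: 2 ≤ 2 = deg(f)·deg(g), as expected for curves with no common component (the bound is attained).


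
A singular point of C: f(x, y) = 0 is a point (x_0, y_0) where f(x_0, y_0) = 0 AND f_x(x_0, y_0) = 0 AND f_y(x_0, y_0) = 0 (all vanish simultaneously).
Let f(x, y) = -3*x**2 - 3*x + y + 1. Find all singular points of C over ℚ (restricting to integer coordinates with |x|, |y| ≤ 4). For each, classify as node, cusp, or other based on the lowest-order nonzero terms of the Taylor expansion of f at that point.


No singular points in the scanned grid; C is smooth there.

Compute partial derivatives:
  f_x = -6*x - 3.
  f_y = 1.
f_y = 1 is a nonzero constant, so f_y never vanishes: no point (x, y) can satisfy f = f_x = f_y = 0. In particular no (x, y) ∈ {−4, ..., 4}² is singular; the curve is smooth.


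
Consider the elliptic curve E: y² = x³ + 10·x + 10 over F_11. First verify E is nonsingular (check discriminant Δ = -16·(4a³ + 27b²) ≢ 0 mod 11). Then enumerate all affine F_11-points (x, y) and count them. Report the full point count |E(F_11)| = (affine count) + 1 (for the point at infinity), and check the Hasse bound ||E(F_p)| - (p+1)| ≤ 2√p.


Affine points = {(2, 4), (2, 7), (3, 1), (3, 10), (4, 2), (4, 9), (5, 3), (5, 8), (6, 0), (7, 4), (7, 7), (9, 2), (9, 9)}; affine count = 13; |E(F_11)| = 14.

Discriminant check: Δ ∝ 4a³ + 27b² = 4·10³ + 27·10² = 4·1000 + 27·100 ≡ 1 (mod 11). Nonzero ⇒ E is nonsingular.
For each x ∈ F_11, compute rhs = x³ + 10·x + 10 mod 11, then count y ∈ F_11 with y² ≡ rhs.
  x = 0: rhs = 10, matching y values: none (0 points).
  x = 1: rhs = 10, matching y values: none (0 points).
  x = 2: rhs = 5, matching y values: 4, 7 (2 points).
  x = 3: rhs = 1, matching y values: 1, 10 (2 points).
  x = 4: rhs = 4, matching y values: 2, 9 (2 points).
  x = 5: rhs = 9, matching y values: 3, 8 (2 points).
  x = 6: rhs = 0, matching y values: 0 (1 points).
  x = 7: rhs = 5, matching y values: 4, 7 (2 points).
  x = 8: rhs = 8, matching y values: none (0 points).
  x = 9: rhs = 4, matching y values: 2, 9 (2 points).
  x = 10: rhs = 10, matching y values: none (0 points).
Total affine count: 13.
Full point count |E(F_11)| = 13 + 1 = 14.
Hasse bound: |14 − (11+1)| = |2| = 2 ≤ 2√11 ≈ 6.6332 ✓.


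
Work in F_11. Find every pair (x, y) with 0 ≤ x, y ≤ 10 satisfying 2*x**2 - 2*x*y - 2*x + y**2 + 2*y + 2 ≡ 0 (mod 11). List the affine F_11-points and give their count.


Affine F_11-points: {(1, 3), (1, 8), (3, 1), (3, 3), (4, 7), (4, 10), (7, 2), (7, 10), (8, 6), (8, 8), (10, 1), (10, 6)}; count = 12.

For each of the 121 pairs (x, y) ∈ F_11², evaluate f(x, y) mod 11. Record the zeros.
  x = 0: [0↦2, 1↦5, 2↦10, 3↦6, 4↦4, 5↦4, 6↦6, 7↦10, 8↦5, 9↦2, 10↦1]  zeros at y ∈ ∅
  x = 1: [0↦2, 1↦3, 2↦6, 3↦0, 4↦7, 5↦5, 6↦5, 7↦7, 8↦0, 9↦6, 10↦3]  zeros at y ∈ {3, 8}
  x = 2: [0↦6, 1↦5, 2↦6, 3↦9, 4↦3, 5↦10, 6↦8, 7↦8, 8↦10, 9↦3, 10↦9]  zeros at y ∈ ∅
  x = 3: [0↦3, 1↦0, 2↦10, 3↦0, 4↦3, 5↦8, 6↦4, 7↦2, 8↦2, 9↦4, 10↦8]  zeros at y ∈ {1, 3}
  x = 4: [0↦4, 1↦10, 2↦7, 3↦6, 4↦7, 5↦10, 6↦4, 7↦0, 8↦9, 9↦9, 10↦0]  zeros at y ∈ {7, 10}
  x = 5: [0↦9, 1↦2, 2↦8, 3↦5, 4↦4, 5↦5, 6↦8, 7↦2, 8↦9, 9↦7, 10↦7]  zeros at y ∈ ∅
  x = 6: [0↦7, 1↦9, 2↦2, 3↦8, 4↦5, 5↦4, 6↦5, 7↦8, 8↦2, 9↦9, 10↦7]  zeros at y ∈ ∅
  x = 7: [0↦9, 1↦9, 2↦0, 3↦4, 4↦10, 5↦7, 6↦6, 7↦7, 8↦10, 9↦4, 10↦0]  zeros at y ∈ {2, 10}
  x = 8: [0↦4, 1↦2, 2↦2, 3↦4, 4↦8, 5↦3, 6↦0, 7↦10, 8↦0, 9↦3, 10↦8]  zeros at y ∈ {6, 8}
  x = 9: [0↦3, 1↦10, 2↦8, 3↦8, 4↦10, 5↦3, 6↦9, 7↦6, 8↦5, 9↦6, 10↦9]  zeros at y ∈ ∅
  x = 10: [0↦6, 1↦0, 2↦7, 3↦5, 4↦5, 5↦7, 6↦0, 7↦6, 8↦3, 9↦2, 10↦3]  zeros at y ∈ {1, 6}
Collecting zeros: affine points = {(1, 3), (1, 8), (3, 1), (3, 3), (4, 7), (4, 10), (7, 2), (7, 10), (8, 6), (8, 8), (10, 1), (10, 6)}.
Total count |C(F_11)_aff| = 12.


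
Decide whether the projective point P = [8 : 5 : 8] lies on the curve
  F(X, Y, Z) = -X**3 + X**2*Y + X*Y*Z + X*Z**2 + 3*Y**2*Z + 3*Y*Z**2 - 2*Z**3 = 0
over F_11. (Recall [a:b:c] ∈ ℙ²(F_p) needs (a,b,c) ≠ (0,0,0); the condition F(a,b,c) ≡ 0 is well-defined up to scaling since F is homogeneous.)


F(8,5,8) ≡ 10 (mod 11); P is NOT on the curve.

Evaluate F(8, 5, 8) term-by-term (mod 11).
  -X**3 ↦ -1·512·1·1 = -512
  X**2*Y ↦ 1·64·5·1 = 320
  X*Y*Z ↦ 1·8·5·8 = 320
  X*Z**2 ↦ 1·8·1·64 = 512
  3*Y**2*Z ↦ 3·1·25·8 = 600
  3*Y*Z**2 ↦ 3·1·5·64 = 960
  -2*Z**3 ↦ -2·1·1·512 = -1024
Sum: F(8, 5, 8) = (-512) + (320) + (320) + (512) + (600) + (960) + (-1024) = 1176.
Reducing mod 11: 1176 ≡ 10 (mod 11).
Since F(a, b, c) ≡ 10 ≠ 0 (mod 11), P does NOT lie on the curve.


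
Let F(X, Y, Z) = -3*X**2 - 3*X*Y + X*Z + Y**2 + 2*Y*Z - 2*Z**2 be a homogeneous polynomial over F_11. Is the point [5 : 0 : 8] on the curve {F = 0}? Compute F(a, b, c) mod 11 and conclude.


F(5,0,8) ≡ 2 (mod 11); P is NOT on the curve.

Evaluate F(5, 0, 8) term-by-term (mod 11).
  -3*X**2 ↦ -3·25·1·1 = -75
  -3*X*Y ↦ -3·5·0·1 = 0
  X*Z ↦ 1·5·1·8 = 40
  Y**2 ↦ 1·1·0·1 = 0
  2*Y*Z ↦ 2·1·0·8 = 0
  -2*Z**2 ↦ -2·1·1·64 = -128
Sum: F(5, 0, 8) = (-75) + (0) + (40) + (0) + (0) + (-128) = -163.
Reducing mod 11: -163 ≡ 2 (mod 11).
Since F(a, b, c) ≡ 2 ≠ 0 (mod 11), P does NOT lie on the curve.


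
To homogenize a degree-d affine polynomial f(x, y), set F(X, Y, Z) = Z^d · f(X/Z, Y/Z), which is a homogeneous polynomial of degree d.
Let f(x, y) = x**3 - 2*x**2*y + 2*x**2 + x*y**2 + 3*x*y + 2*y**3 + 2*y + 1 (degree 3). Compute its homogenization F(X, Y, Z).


F(X, Y, Z) = X**3 - 2*X**2*Y + 2*X**2*Z + X*Y**2 + 3*X*Y*Z + 2*Y**3 + 2*Y*Z**2 + Z**3

deg(f) = 3.
Substitute x = X/Z, y = Y/Z into f, then multiply by Z^3.
  monomial 1·x^3·y^0 ↦ 1·X^3·Y^0·Z^0.
  monomial -2·x^2·y^1 ↦ -2·X^2·Y^1·Z^0.
  monomial 2·x^2·y^0 ↦ 2·X^2·Y^0·Z^1.
  monomial 1·x^1·y^2 ↦ 1·X^1·Y^2·Z^0.
  monomial 3·x^1·y^1 ↦ 3·X^1·Y^1·Z^1.
  monomial 2·x^0·y^3 ↦ 2·X^0·Y^3·Z^0.
  monomial 2·x^0·y^1 ↦ 2·X^0·Y^1·Z^2.
  monomial 1·x^0·y^0 ↦ 1·X^0·Y^0·Z^3.
Collecting: F(X, Y, Z) = X**3 - 2*X**2*Y + 2*X**2*Z + X*Y**2 + 3*X*Y*Z + 2*Y**3 + 2*Y*Z**2 + Z**3.
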